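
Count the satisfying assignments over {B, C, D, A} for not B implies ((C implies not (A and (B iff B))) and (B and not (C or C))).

Initial set: {T (not B implies ((C implies not (A and (B iff B))) and (B and not (C or C))))}.
T (not B implies ((C implies not (A and (B iff B))) and (B and not (C or C)))): β-rule — branch into F not B  //  T ((C implies not (A and (B iff B))) and (B and not (C or C))).
  branch 1 (add F not B):
    ○ open, literals {B=1}.
  branch 2 (add T ((C implies not (A and (B iff B))) and (B and not (C or C)))):
    T ((C implies not (A and (B iff B))) and (B and not (C or C))): α-rule — add T (C implies not (A and (B iff B))), T (B and not (C or C)).
    T (B and not (C or C)): α-rule — add T B, T not (C or C).
    T not (C or C): α-rule — add F C, F C.
    T (C implies not (A and (B iff B))): β-rule — branch into F C  //  T not (A and (B iff B)).
      branch 2.1 (add F C):
        ○ open, literals {B=1, C=0}.
      branch 2.2 (add T not (A and (B iff B))):
        T not (A and (B iff B)): β-rule — branch into F A  //  F (B iff B).
          branch 2.2.1 (add F A):
            ○ open, literals {A=0, B=1, C=0}.
          branch 2.2.2 (add F (B iff B)):
            F (B iff B): β-rule — branch into T B, F B  //  F B, T B.
              branch 2.2.2.1 (add T B, F B):
                × closes — contains both B and not B.
              branch 2.2.2.2 (add F B, T B):
                × closes — contains both B and not B.
2 branches closed, 3 open.
Each open branch fixes some atoms; the unmentioned ones are free. Counting distinct full assignments: branch {B=1} (C, D, A) contributes 8 new; branch {B=1, C=0} (D, A) contributes 0 new; branch {A=0, B=1, C=0} (D) contributes 0 new. Total: 8.

8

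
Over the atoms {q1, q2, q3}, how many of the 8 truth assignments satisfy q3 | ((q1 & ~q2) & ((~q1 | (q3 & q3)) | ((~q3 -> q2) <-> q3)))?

Initial set: {(q3 | ((q1 & ~q2) & ((~q1 | (q3 & q3)) | ((~q3 -> q2) <-> q3))))}.
(q3 | ((q1 & ~q2) & ((~q1 | (q3 & q3)) | ((~q3 -> q2) <-> q3)))): β-rule — branch into q3  //  ((q1 & ~q2) & ((~q1 | (q3 & q3)) | ((~q3 -> q2) <-> q3))).
  branch 1 (add q3):
    ○ open, literals {q3=true}.
  branch 2 (add ((q1 & ~q2) & ((~q1 | (q3 & q3)) | ((~q3 -> q2) <-> q3)))):
    ((q1 & ~q2) & ((~q1 | (q3 & q3)) | ((~q3 -> q2) <-> q3))): α-rule — add (q1 & ~q2), ((~q1 | (q3 & q3)) | ((~q3 -> q2) <-> q3)).
    (q1 & ~q2): α-rule — add q1, ~q2.
    ((~q1 | (q3 & q3)) | ((~q3 -> q2) <-> q3)): β-rule — branch into (~q1 | (q3 & q3))  //  ((~q3 -> q2) <-> q3).
      branch 2.1 (add (~q1 | (q3 & q3))):
        (~q1 | (q3 & q3)): β-rule — branch into ~q1  //  (q3 & q3).
          branch 2.1.1 (add ~q1):
            × closes — contains both q1 and ~q1.
          branch 2.1.2 (add (q3 & q3)):
            (q3 & q3): α-rule — add q3, q3.
            ○ open, literals {q1=true, q2=false, q3=true}.
      branch 2.2 (add ((~q3 -> q2) <-> q3)):
        ((~q3 -> q2) <-> q3): β-rule — branch into (~q3 -> q2), q3  //  ~(~q3 -> q2), ~q3.
          branch 2.2.1 (add (~q3 -> q2), q3):
            (~q3 -> q2): β-rule — branch into ~~q3  //  q2.
              branch 2.2.1.1 (add ~~q3):
                ○ open, literals {q1=true, q2=false, q3=true}.
              branch 2.2.1.2 (add q2):
                × closes — contains both q2 and ~q2.
          branch 2.2.2 (add ~(~q3 -> q2), ~q3):
            ~(~q3 -> q2): α-rule — add ~q3, ~q2.
            ○ open, literals {q1=true, q2=false, q3=false}.
2 branches closed, 4 open.
Each open branch fixes some atoms; the unmentioned ones are free. Counting distinct full assignments: branch {q3=true} (q1, q2) contributes 4 new; branch {q1=true, q2=false, q3=true} (none free) contributes 0 new; branch {q1=true, q2=false, q3=true} (none free) contributes 0 new; branch {q1=true, q2=false, q3=false} (none free) contributes 1 new. Total: 5.

5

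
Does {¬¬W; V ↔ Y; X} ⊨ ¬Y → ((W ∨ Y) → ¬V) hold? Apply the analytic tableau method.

Initial set: {¬¬W; (V ↔ Y); X; ¬(¬Y → ((W ∨ Y) → ¬V))}.
¬¬W: drop double negation, giving W.
¬(¬Y → ((W ∨ Y) → ¬V)): α-rule — add ¬Y, ¬((W ∨ Y) → ¬V).
¬((W ∨ Y) → ¬V): α-rule — add (W ∨ Y), ¬¬V.
(V ↔ Y): β-rule — branch into V, Y  //  ¬V, ¬Y.
  branch 1 (add V, Y):
    × closes — contains both Y and ¬Y.
  branch 2 (add ¬V, ¬Y):
    × closes — contains both V and ¬V.
All 2 branches close.
Every branch closed, so the premises entail the conclusion.

Yes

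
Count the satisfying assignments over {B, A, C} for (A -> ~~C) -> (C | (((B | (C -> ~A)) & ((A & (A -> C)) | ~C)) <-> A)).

6

Initial set: {((A -> ~~C) -> (C | (((B | (C -> ~A)) & ((A & (A -> C)) | ~C)) <-> A)))}.
((A -> ~~C) -> (C | (((B | (C -> ~A)) & ((A & (A -> C)) | ~C)) <-> A))): β-rule — branch into ~(A -> ~~C)  //  (C | (((B | (C -> ~A)) & ((A & (A -> C)) | ~C)) <-> A)).
  branch 1 (add ~(A -> ~~C)):
    ~(A -> ~~C): α-rule — add A, ~~~C.
    ~~~C: drop double negation, giving ~C.
    ○ open, literals {A=true, C=false}.
  branch 2 (add (C | (((B | (C -> ~A)) & ((A & (A -> C)) | ~C)) <-> A))):
    (C | (((B | (C -> ~A)) & ((A & (A -> C)) | ~C)) <-> A)): β-rule — branch into C  //  (((B | (C -> ~A)) & ((A & (A -> C)) | ~C)) <-> A).
      branch 2.1 (add C):
        ○ open, literals {C=true}.
      branch 2.2 (add (((B | (C -> ~A)) & ((A & (A -> C)) | ~C)) <-> A)):
        (((B | (C -> ~A)) & ((A & (A -> C)) | ~C)) <-> A): β-rule — branch into ((B | (C -> ~A)) & ((A & (A -> C)) | ~C)), A  //  ~((B | (C -> ~A)) & ((A & (A -> C)) | ~C)), ~A.
          branch 2.2.1 (add ((B | (C -> ~A)) & ((A & (A -> C)) | ~C)), A):
            ((B | (C -> ~A)) & ((A & (A -> C)) | ~C)): α-rule — add (B | (C -> ~A)), ((A & (A -> C)) | ~C).
            (B | (C -> ~A)): β-rule — branch into B  //  (C -> ~A).
              branch 2.2.1.1 (add B):
                ((A & (A -> C)) | ~C): β-rule — branch into (A & (A -> C))  //  ~C.
                  branch 2.2.1.1.1 (add (A & (A -> C))):
                    (A & (A -> C)): α-rule — add A, (A -> C).
                    (A -> C): β-rule — branch into ~A  //  C.
                      branch 2.2.1.1.1.1 (add ~A):
                        × closes — contains both A and ~A.
                      branch 2.2.1.1.1.2 (add C):
                        ○ open, literals {A=true, B=true, C=true}.
                  branch 2.2.1.1.2 (add ~C):
                    ○ open, literals {A=true, B=true, C=false}.
              branch 2.2.1.2 (add (C -> ~A)):
                ((A & (A -> C)) | ~C): β-rule — branch into (A & (A -> C))  //  ~C.
                  branch 2.2.1.2.1 (add (A & (A -> C))):
                    (A & (A -> C)): α-rule — add A, (A -> C).
                    (C -> ~A): β-rule — branch into ~C  //  ~A.
                      branch 2.2.1.2.1.1 (add ~C):
                        (A -> C): β-rule — branch into ~A  //  C.
                          branch 2.2.1.2.1.1.1 (add ~A):
                            × closes — contains both A and ~A.
                          branch 2.2.1.2.1.1.2 (add C):
                            × closes — contains both C and ~C.
                      branch 2.2.1.2.1.2 (add ~A):
                        × closes — contains both A and ~A.
                  branch 2.2.1.2.2 (add ~C):
                    (C -> ~A): β-rule — branch into ~C  //  ~A.
                      branch 2.2.1.2.2.1 (add ~C):
                        ○ open, literals {A=true, C=false}.
                      branch 2.2.1.2.2.2 (add ~A):
                        × closes — contains both A and ~A.
          branch 2.2.2 (add ~((B | (C -> ~A)) & ((A & (A -> C)) | ~C)), ~A):
            ~((B | (C -> ~A)) & ((A & (A -> C)) | ~C)): β-rule — branch into ~(B | (C -> ~A))  //  ~((A & (A -> C)) | ~C).
              branch 2.2.2.1 (add ~(B | (C -> ~A))):
                ~(B | (C -> ~A)): α-rule — add ~B, ~(C -> ~A).
                ~(C -> ~A): α-rule — add C, ~~A.
                × closes — contains both A and ~A.
              branch 2.2.2.2 (add ~((A & (A -> C)) | ~C)):
                ~((A & (A -> C)) | ~C): α-rule — add ~(A & (A -> C)), ~~C.
                ~(A & (A -> C)): β-rule — branch into ~A  //  ~(A -> C).
                  branch 2.2.2.2.1 (add ~A):
                    ○ open, literals {A=false, C=true}.
                  branch 2.2.2.2.2 (add ~(A -> C)):
                    ~(A -> C): α-rule — add A, ~C.
                    × closes — contains both A and ~A.
7 branches closed, 6 open.
Each open branch fixes some atoms; the unmentioned ones are free. Counting distinct full assignments: branch {A=true, C=false} (B) contributes 2 new; branch {C=true} (B, A) contributes 4 new; branch {A=true, B=true, C=true} (none free) contributes 0 new; branch {A=true, B=true, C=false} (none free) contributes 0 new; branch {A=true, C=false} (B) contributes 0 new; branch {A=false, C=true} (B) contributes 0 new. Total: 6.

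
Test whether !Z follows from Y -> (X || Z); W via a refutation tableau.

Initial set: {(Y -> (X || Z)); W; !!Z}.
(Y -> (X || Z)): β-rule — branch into !Y  //  (X || Z).
  branch 1 (add !Y):
    ○ open, literals {W=1, Y=0, Z=1}.
  branch 2 (add (X || Z)):
    (X || Z): β-rule — branch into X  //  Z.
      branch 2.1 (add X):
        ○ open, literals {W=1, X=1, Z=1}.
      branch 2.2 (add Z):
        ○ open, literals {W=1, Z=1}.
0 branches closed, 3 open.
An open branch gives a countermodel: W=1, Y=0, Z=1 (unmentioned atoms arbitrary); the premises hold there but the conclusion fails.

No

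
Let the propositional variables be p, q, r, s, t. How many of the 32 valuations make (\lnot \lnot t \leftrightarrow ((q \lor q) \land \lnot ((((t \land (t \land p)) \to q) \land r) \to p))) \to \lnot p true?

24

Initial set: {((\lnot \lnot t \leftrightarrow ((q \lor q) \land \lnot ((((t \land (t \land p)) \to q) \land r) \to p))) \to \lnot p)}.
((\lnot \lnot t \leftrightarrow ((q \lor q) \land \lnot ((((t \land (t \land p)) \to q) \land r) \to p))) \to \lnot p): β-rule — branch into \lnot (\lnot \lnot t \leftrightarrow ((q \lor q) \land \lnot ((((t \land (t \land p)) \to q) \land r) \to p)))  //  \lnot p.
  branch 1 (add \lnot (\lnot \lnot t \leftrightarrow ((q \lor q) \land \lnot ((((t \land (t \land p)) \to q) \land r) \to p)))):
    \lnot (\lnot \lnot t \leftrightarrow ((q \lor q) \land \lnot ((((t \land (t \land p)) \to q) \land r) \to p))): β-rule — branch into \lnot \lnot t, \lnot ((q \lor q) \land \lnot ((((t \land (t \land p)) \to q) \land r) \to p))  //  \lnot \lnot \lnot t, ((q \lor q) \land \lnot ((((t \land (t \land p)) \to q) \land r) \to p)).
      branch 1.1 (add \lnot \lnot t, \lnot ((q \lor q) \land \lnot ((((t \land (t \land p)) \to q) \land r) \to p))):
        \lnot \lnot t: drop double negation, giving t.
        \lnot ((q \lor q) \land \lnot ((((t \land (t \land p)) \to q) \land r) \to p)): β-rule — branch into \lnot (q \lor q)  //  \lnot \lnot ((((t \land (t \land p)) \to q) \land r) \to p).
          branch 1.1.1 (add \lnot (q \lor q)):
            \lnot (q \lor q): α-rule — add \lnot q, \lnot q.
            ○ open, literals {q=F, t=T}.
          branch 1.1.2 (add \lnot \lnot ((((t \land (t \land p)) \to q) \land r) \to p)):
            \lnot \lnot ((((t \land (t \land p)) \to q) \land r) \to p): β-rule — branch into \lnot (((t \land (t \land p)) \to q) \land r)  //  p.
              branch 1.1.2.1 (add \lnot (((t \land (t \land p)) \to q) \land r)):
                \lnot (((t \land (t \land p)) \to q) \land r): β-rule — branch into \lnot ((t \land (t \land p)) \to q)  //  \lnot r.
                  branch 1.1.2.1.1 (add \lnot ((t \land (t \land p)) \to q)):
                    \lnot ((t \land (t \land p)) \to q): α-rule — add (t \land (t \land p)), \lnot q.
                    (t \land (t \land p)): α-rule — add t, (t \land p).
                    (t \land p): α-rule — add t, p.
                    ○ open, literals {p=T, q=F, t=T}.
                  branch 1.1.2.1.2 (add \lnot r):
                    ○ open, literals {r=F, t=T}.
              branch 1.1.2.2 (add p):
                ○ open, literals {p=T, t=T}.
      branch 1.2 (add \lnot \lnot \lnot t, ((q \lor q) \land \lnot ((((t \land (t \land p)) \to q) \land r) \to p))):
        \lnot \lnot \lnot t: drop double negation, giving \lnot t.
        ((q \lor q) \land \lnot ((((t \land (t \land p)) \to q) \land r) \to p)): α-rule — add (q \lor q), \lnot ((((t \land (t \land p)) \to q) \land r) \to p).
        \lnot ((((t \land (t \land p)) \to q) \land r) \to p): α-rule — add (((t \land (t \land p)) \to q) \land r), \lnot p.
        (((t \land (t \land p)) \to q) \land r): α-rule — add ((t \land (t \land p)) \to q), r.
        (q \lor q): β-rule — branch into q  //  q.
          branch 1.2.1 (add q):
            ((t \land (t \land p)) \to q): β-rule — branch into \lnot (t \land (t \land p))  //  q.
              branch 1.2.1.1 (add \lnot (t \land (t \land p))):
                \lnot (t \land (t \land p)): β-rule — branch into \lnot t  //  \lnot (t \land p).
                  branch 1.2.1.1.1 (add \lnot t):
                    ○ open, literals {p=F, q=T, r=T, t=F}.
                  branch 1.2.1.1.2 (add \lnot (t \land p)):
                    \lnot (t \land p): β-rule — branch into \lnot t  //  \lnot p.
                      branch 1.2.1.1.2.1 (add \lnot t):
                        ○ open, literals {p=F, q=T, r=T, t=F}.
                      branch 1.2.1.1.2.2 (add \lnot p):
                        ○ open, literals {p=F, q=T, r=T, t=F}.
              branch 1.2.1.2 (add q):
                ○ open, literals {p=F, q=T, r=T, t=F}.
          branch 1.2.2 (add q):
            ((t \land (t \land p)) \to q): β-rule — branch into \lnot (t \land (t \land p))  //  q.
              branch 1.2.2.1 (add \lnot (t \land (t \land p))):
                \lnot (t \land (t \land p)): β-rule — branch into \lnot t  //  \lnot (t \land p).
                  branch 1.2.2.1.1 (add \lnot t):
                    ○ open, literals {p=F, q=T, r=T, t=F}.
                  branch 1.2.2.1.2 (add \lnot (t \land p)):
                    \lnot (t \land p): β-rule — branch into \lnot t  //  \lnot p.
                      branch 1.2.2.1.2.1 (add \lnot t):
                        ○ open, literals {p=F, q=T, r=T, t=F}.
                      branch 1.2.2.1.2.2 (add \lnot p):
                        ○ open, literals {p=F, q=T, r=T, t=F}.
              branch 1.2.2.2 (add q):
                ○ open, literals {p=F, q=T, r=T, t=F}.
  branch 2 (add \lnot p):
    ○ open, literals {p=F}.
0 branches closed, 13 open.
Each open branch fixes some atoms; the unmentioned ones are free. Counting distinct full assignments: branch {q=F, t=T} (p, r, s) contributes 8 new; branch {p=T, q=F, t=T} (r, s) contributes 0 new; branch {r=F, t=T} (p, q, s) contributes 4 new; branch {p=T, t=T} (q, r, s) contributes 2 new; branch {p=F, q=T, r=T, t=F} (s) contributes 2 new; branch {p=F, q=T, r=T, t=F} (s) contributes 0 new; branch {p=F, q=T, r=T, t=F} (s) contributes 0 new; branch {p=F, q=T, r=T, t=F} (s) contributes 0 new; branch {p=F, q=T, r=T, t=F} (s) contributes 0 new; branch {p=F, q=T, r=T, t=F} (s) contributes 0 new; branch {p=F, q=T, r=T, t=F} (s) contributes 0 new; branch {p=F, q=T, r=T, t=F} (s) contributes 0 new; branch {p=F} (q, r, s, t) contributes 8 new. Total: 24.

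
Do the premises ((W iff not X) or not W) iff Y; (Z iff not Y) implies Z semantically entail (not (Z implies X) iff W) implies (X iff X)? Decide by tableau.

Initial set: {(((W iff not X) or not W) iff Y); ((Z iff not Y) implies Z); not ((not (Z implies X) iff W) implies (X iff X))}.
not ((not (Z implies X) iff W) implies (X iff X)): α-rule — add (not (Z implies X) iff W), not (X iff X).
(((W iff not X) or not W) iff Y): β-rule — branch into ((W iff not X) or not W), Y  //  not ((W iff not X) or not W), not Y.
  branch 1 (add ((W iff not X) or not W), Y):
    ((Z iff not Y) implies Z): β-rule — branch into not (Z iff not Y)  //  Z.
      branch 1.1 (add not (Z iff not Y)):
        (not (Z implies X) iff W): β-rule — branch into not (Z implies X), W  //  not not (Z implies X), not W.
          branch 1.1.1 (add not (Z implies X), W):
            not (Z implies X): α-rule — add Z, not X.
            not (X iff X): β-rule — branch into X, not X  //  not X, X.
              branch 1.1.1.1 (add X, not X):
                × closes — contains both X and not X.
              branch 1.1.1.2 (add not X, X):
                × closes — contains both X and not X.
          branch 1.1.2 (add not not (Z implies X), not W):
            not (X iff X): β-rule — branch into X, not X  //  not X, X.
              branch 1.1.2.1 (add X, not X):
                × closes — contains both X and not X.
              branch 1.1.2.2 (add not X, X):
                × closes — contains both X and not X.
      branch 1.2 (add Z):
        (not (Z implies X) iff W): β-rule — branch into not (Z implies X), W  //  not not (Z implies X), not W.
          branch 1.2.1 (add not (Z implies X), W):
            not (Z implies X): α-rule — add Z, not X.
            not (X iff X): β-rule — branch into X, not X  //  not X, X.
              branch 1.2.1.1 (add X, not X):
                × closes — contains both X and not X.
              branch 1.2.1.2 (add not X, X):
                × closes — contains both X and not X.
          branch 1.2.2 (add not not (Z implies X), not W):
            not (X iff X): β-rule — branch into X, not X  //  not X, X.
              branch 1.2.2.1 (add X, not X):
                × closes — contains both X and not X.
              branch 1.2.2.2 (add not X, X):
                × closes — contains both X and not X.
  branch 2 (add not ((W iff not X) or not W), not Y):
    not ((W iff not X) or not W): α-rule — add not (W iff not X), not not W.
    ((Z iff not Y) implies Z): β-rule — branch into not (Z iff not Y)  //  Z.
      branch 2.1 (add not (Z iff not Y)):
        (not (Z implies X) iff W): β-rule — branch into not (Z implies X), W  //  not not (Z implies X), not W.
          branch 2.1.1 (add not (Z implies X), W):
            not (Z implies X): α-rule — add Z, not X.
            not (X iff X): β-rule — branch into X, not X  //  not X, X.
              branch 2.1.1.1 (add X, not X):
                × closes — contains both X and not X.
              branch 2.1.1.2 (add not X, X):
                × closes — contains both X and not X.
          branch 2.1.2 (add not not (Z implies X), not W):
            × closes — contains both W and not W.
      branch 2.2 (add Z):
        (not (Z implies X) iff W): β-rule — branch into not (Z implies X), W  //  not not (Z implies X), not W.
          branch 2.2.1 (add not (Z implies X), W):
            not (Z implies X): α-rule — add Z, not X.
            not (X iff X): β-rule — branch into X, not X  //  not X, X.
              branch 2.2.1.1 (add X, not X):
                × closes — contains both X and not X.
              branch 2.2.1.2 (add not X, X):
                × closes — contains both X and not X.
          branch 2.2.2 (add not not (Z implies X), not W):
            × closes — contains both W and not W.
All 14 branches close.
Every branch closed, so the premises entail the conclusion.

Yes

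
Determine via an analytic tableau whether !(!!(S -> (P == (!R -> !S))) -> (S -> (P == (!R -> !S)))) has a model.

Initial set: {!(!!(S -> (P == (!R -> !S))) -> (S -> (P == (!R -> !S))))}.
!(!!(S -> (P == (!R -> !S))) -> (S -> (P == (!R -> !S)))): α-rule — add !!(S -> (P == (!R -> !S))), !(S -> (P == (!R -> !S))).
!!(S -> (P == (!R -> !S))): drop double negation, giving (S -> (P == (!R -> !S))).
!(S -> (P == (!R -> !S))): α-rule — add S, !(P == (!R -> !S)).
(S -> (P == (!R -> !S))): β-rule — branch into !S  //  (P == (!R -> !S)).
  branch 1 (add !S):
    × closes — contains both S and !S.
  branch 2 (add (P == (!R -> !S))):
    !(P == (!R -> !S)): β-rule — branch into P, !(!R -> !S)  //  !P, (!R -> !S).
      branch 2.1 (add P, !(!R -> !S)):
        !(!R -> !S): α-rule — add !R, !!S.
        (P == (!R -> !S)): β-rule — branch into P, (!R -> !S)  //  !P, !(!R -> !S).
          branch 2.1.1 (add P, (!R -> !S)):
            (!R -> !S): β-rule — branch into !!R  //  !S.
              branch 2.1.1.1 (add !!R):
                × closes — contains both R and !R.
              branch 2.1.1.2 (add !S):
                × closes — contains both S and !S.
          branch 2.1.2 (add !P, !(!R -> !S)):
            × closes — contains both P and !P.
      branch 2.2 (add !P, (!R -> !S)):
        (P == (!R -> !S)): β-rule — branch into P, (!R -> !S)  //  !P, !(!R -> !S).
          branch 2.2.1 (add P, (!R -> !S)):
            × closes — contains both P and !P.
          branch 2.2.2 (add !P, !(!R -> !S)):
            !(!R -> !S): α-rule — add !R, !!S.
            (!R -> !S): β-rule — branch into !!R  //  !S.
              branch 2.2.2.1 (add !!R):
                × closes — contains both R and !R.
              branch 2.2.2.2 (add !S):
                × closes — contains both S and !S.
All 7 branches close.
Every branch closed; the formula is unsatisfiable.

Unsatisfiable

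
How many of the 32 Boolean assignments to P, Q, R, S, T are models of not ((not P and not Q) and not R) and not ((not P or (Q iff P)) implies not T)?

Initial set: {(not ((not P and not Q) and not R) and not ((not P or (Q iff P)) implies not T))}.
(not ((not P and not Q) and not R) and not ((not P or (Q iff P)) implies not T)): α-rule — add not ((not P and not Q) and not R), not ((not P or (Q iff P)) implies not T).
not ((not P or (Q iff P)) implies not T): α-rule — add (not P or (Q iff P)), not not T.
not ((not P and not Q) and not R): β-rule — branch into not (not P and not Q)  //  not not R.
  branch 1 (add not (not P and not Q)):
    (not P or (Q iff P)): β-rule — branch into not P  //  (Q iff P).
      branch 1.1 (add not P):
        not (not P and not Q): β-rule — branch into not not P  //  not not Q.
          branch 1.1.1 (add not not P):
            × closes — contains both P and not P.
          branch 1.1.2 (add not not Q):
            ○ open, literals {P=F, Q=T, T=T}.
      branch 1.2 (add (Q iff P)):
        not (not P and not Q): β-rule — branch into not not P  //  not not Q.
          branch 1.2.1 (add not not P):
            (Q iff P): β-rule — branch into Q, P  //  not Q, not P.
              branch 1.2.1.1 (add Q, P):
                ○ open, literals {P=T, Q=T, T=T}.
              branch 1.2.1.2 (add not Q, not P):
                × closes — contains both P and not P.
          branch 1.2.2 (add not not Q):
            (Q iff P): β-rule — branch into Q, P  //  not Q, not P.
              branch 1.2.2.1 (add Q, P):
                ○ open, literals {P=T, Q=T, T=T}.
              branch 1.2.2.2 (add not Q, not P):
                × closes — contains both Q and not Q.
  branch 2 (add not not R):
    (not P or (Q iff P)): β-rule — branch into not P  //  (Q iff P).
      branch 2.1 (add not P):
        ○ open, literals {P=F, R=T, T=T}.
      branch 2.2 (add (Q iff P)):
        (Q iff P): β-rule — branch into Q, P  //  not Q, not P.
          branch 2.2.1 (add Q, P):
            ○ open, literals {P=T, Q=T, R=T, T=T}.
          branch 2.2.2 (add not Q, not P):
            ○ open, literals {P=F, Q=F, R=T, T=T}.
3 branches closed, 6 open.
Each open branch fixes some atoms; the unmentioned ones are free. Counting distinct full assignments: branch {P=F, Q=T, T=T} (R, S) contributes 4 new; branch {P=T, Q=T, T=T} (R, S) contributes 4 new; branch {P=T, Q=T, T=T} (R, S) contributes 0 new; branch {P=F, R=T, T=T} (Q, S) contributes 2 new; branch {P=T, Q=T, R=T, T=T} (S) contributes 0 new; branch {P=F, Q=F, R=T, T=T} (S) contributes 0 new. Total: 10.

10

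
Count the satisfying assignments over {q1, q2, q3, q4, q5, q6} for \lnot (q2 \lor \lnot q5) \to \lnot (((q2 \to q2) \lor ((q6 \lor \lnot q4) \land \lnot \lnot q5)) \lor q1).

Initial set: {(\lnot (q2 \lor \lnot q5) \to \lnot (((q2 \to q2) \lor ((q6 \lor \lnot q4) \land \lnot \lnot q5)) \lor q1))}.
(\lnot (q2 \lor \lnot q5) \to \lnot (((q2 \to q2) \lor ((q6 \lor \lnot q4) \land \lnot \lnot q5)) \lor q1)): β-rule — branch into \lnot \lnot (q2 \lor \lnot q5)  //  \lnot (((q2 \to q2) \lor ((q6 \lor \lnot q4) \land \lnot \lnot q5)) \lor q1).
  branch 1 (add \lnot \lnot (q2 \lor \lnot q5)):
    \lnot \lnot (q2 \lor \lnot q5): β-rule — branch into q2  //  \lnot q5.
      branch 1.1 (add q2):
        ○ open, literals {q2=true}.
      branch 1.2 (add \lnot q5):
        ○ open, literals {q5=false}.
  branch 2 (add \lnot (((q2 \to q2) \lor ((q6 \lor \lnot q4) \land \lnot \lnot q5)) \lor q1)):
    \lnot (((q2 \to q2) \lor ((q6 \lor \lnot q4) \land \lnot \lnot q5)) \lor q1): α-rule — add \lnot ((q2 \to q2) \lor ((q6 \lor \lnot q4) \land \lnot \lnot q5)), \lnot q1.
    \lnot ((q2 \to q2) \lor ((q6 \lor \lnot q4) \land \lnot \lnot q5)): α-rule — add \lnot (q2 \to q2), \lnot ((q6 \lor \lnot q4) \land \lnot \lnot q5).
    \lnot (q2 \to q2): α-rule — add q2, \lnot q2.
    × closes — contains both q2 and \lnot q2.
1 branch closed, 2 open.
Each open branch fixes some atoms; the unmentioned ones are free. Counting distinct full assignments: branch {q2=true} (q1, q3, q4, q5, q6) contributes 32 new; branch {q5=false} (q1, q2, q3, q4, q6) contributes 16 new. Total: 48.

48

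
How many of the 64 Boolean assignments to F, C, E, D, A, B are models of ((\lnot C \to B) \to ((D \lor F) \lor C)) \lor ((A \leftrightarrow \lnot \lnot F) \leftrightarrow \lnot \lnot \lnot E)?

Initial set: {(((\lnot C \to B) \to ((D \lor F) \lor C)) \lor ((A \leftrightarrow \lnot \lnot F) \leftrightarrow \lnot \lnot \lnot E))}.
(((\lnot C \to B) \to ((D \lor F) \lor C)) \lor ((A \leftrightarrow \lnot \lnot F) \leftrightarrow \lnot \lnot \lnot E)): β-rule — branch into ((\lnot C \to B) \to ((D \lor F) \lor C))  //  ((A \leftrightarrow \lnot \lnot F) \leftrightarrow \lnot \lnot \lnot E).
  branch 1 (add ((\lnot C \to B) \to ((D \lor F) \lor C))):
    ((\lnot C \to B) \to ((D \lor F) \lor C)): β-rule — branch into \lnot (\lnot C \to B)  //  ((D \lor F) \lor C).
      branch 1.1 (add \lnot (\lnot C \to B)):
        \lnot (\lnot C \to B): α-rule — add \lnot C, \lnot B.
        ○ open, literals {B=false, C=false}.
      branch 1.2 (add ((D \lor F) \lor C)):
        ((D \lor F) \lor C): β-rule — branch into (D \lor F)  //  C.
          branch 1.2.1 (add (D \lor F)):
            (D \lor F): β-rule — branch into D  //  F.
              branch 1.2.1.1 (add D):
                ○ open, literals {D=true}.
              branch 1.2.1.2 (add F):
                ○ open, literals {F=true}.
          branch 1.2.2 (add C):
            ○ open, literals {C=true}.
  branch 2 (add ((A \leftrightarrow \lnot \lnot F) \leftrightarrow \lnot \lnot \lnot E)):
    ((A \leftrightarrow \lnot \lnot F) \leftrightarrow \lnot \lnot \lnot E): β-rule — branch into (A \leftrightarrow \lnot \lnot F), \lnot \lnot \lnot E  //  \lnot (A \leftrightarrow \lnot \lnot F), \lnot \lnot \lnot \lnot E.
      branch 2.1 (add (A \leftrightarrow \lnot \lnot F), \lnot \lnot \lnot E):
        \lnot \lnot \lnot E: drop double negation, giving \lnot E.
        (A \leftrightarrow \lnot \lnot F): β-rule — branch into A, \lnot \lnot F  //  \lnot A, \lnot \lnot \lnot F.
          branch 2.1.1 (add A, \lnot \lnot F):
            \lnot \lnot F: drop double negation, giving F.
            ○ open, literals {A=true, E=false, F=true}.
          branch 2.1.2 (add \lnot A, \lnot \lnot \lnot F):
            \lnot \lnot \lnot F: drop double negation, giving \lnot F.
            ○ open, literals {A=false, E=false, F=false}.
      branch 2.2 (add \lnot (A \leftrightarrow \lnot \lnot F), \lnot \lnot \lnot \lnot E):
        \lnot \lnot \lnot \lnot E: drop double negation, giving \lnot \lnot E.
        \lnot (A \leftrightarrow \lnot \lnot F): β-rule — branch into A, \lnot \lnot \lnot F  //  \lnot A, \lnot \lnot F.
          branch 2.2.1 (add A, \lnot \lnot \lnot F):
            \lnot \lnot \lnot F: drop double negation, giving \lnot F.
            ○ open, literals {A=true, E=true, F=false}.
          branch 2.2.2 (add \lnot A, \lnot \lnot F):
            \lnot \lnot F: drop double negation, giving F.
            ○ open, literals {A=false, E=true, F=true}.
0 branches closed, 8 open.
Each open branch fixes some atoms; the unmentioned ones are free. Counting distinct full assignments: branch {B=false, C=false} (F, E, D, A) contributes 16 new; branch {D=true} (F, C, E, A, B) contributes 24 new; branch {F=true} (C, E, D, A, B) contributes 12 new; branch {C=true} (F, E, D, A, B) contributes 8 new; branch {A=true, E=false, F=true} (C, D, B) contributes 0 new; branch {A=false, E=false, F=false} (C, D, B) contributes 1 new; branch {A=true, E=true, F=false} (C, D, B) contributes 1 new; branch {A=false, E=true, F=true} (C, D, B) contributes 0 new. Total: 62.

62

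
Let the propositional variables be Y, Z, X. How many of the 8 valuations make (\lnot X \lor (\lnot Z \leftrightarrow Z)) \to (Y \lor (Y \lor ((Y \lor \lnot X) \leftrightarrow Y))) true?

6

Initial set: {((\lnot X \lor (\lnot Z \leftrightarrow Z)) \to (Y \lor (Y \lor ((Y \lor \lnot X) \leftrightarrow Y))))}.
((\lnot X \lor (\lnot Z \leftrightarrow Z)) \to (Y \lor (Y \lor ((Y \lor \lnot X) \leftrightarrow Y)))): β-rule — branch into \lnot (\lnot X \lor (\lnot Z \leftrightarrow Z))  //  (Y \lor (Y \lor ((Y \lor \lnot X) \leftrightarrow Y))).
  branch 1 (add \lnot (\lnot X \lor (\lnot Z \leftrightarrow Z))):
    \lnot (\lnot X \lor (\lnot Z \leftrightarrow Z)): α-rule — add \lnot \lnot X, \lnot (\lnot Z \leftrightarrow Z).
    \lnot (\lnot Z \leftrightarrow Z): β-rule — branch into \lnot Z, \lnot Z  //  \lnot \lnot Z, Z.
      branch 1.1 (add \lnot Z, \lnot Z):
        ○ open, literals {X=1, Z=0}.
      branch 1.2 (add \lnot \lnot Z, Z):
        ○ open, literals {X=1, Z=1}.
  branch 2 (add (Y \lor (Y \lor ((Y \lor \lnot X) \leftrightarrow Y)))):
    (Y \lor (Y \lor ((Y \lor \lnot X) \leftrightarrow Y))): β-rule — branch into Y  //  (Y \lor ((Y \lor \lnot X) \leftrightarrow Y)).
      branch 2.1 (add Y):
        ○ open, literals {Y=1}.
      branch 2.2 (add (Y \lor ((Y \lor \lnot X) \leftrightarrow Y))):
        (Y \lor ((Y \lor \lnot X) \leftrightarrow Y)): β-rule — branch into Y  //  ((Y \lor \lnot X) \leftrightarrow Y).
          branch 2.2.1 (add Y):
            ○ open, literals {Y=1}.
          branch 2.2.2 (add ((Y \lor \lnot X) \leftrightarrow Y)):
            ((Y \lor \lnot X) \leftrightarrow Y): β-rule — branch into (Y \lor \lnot X), Y  //  \lnot (Y \lor \lnot X), \lnot Y.
              branch 2.2.2.1 (add (Y \lor \lnot X), Y):
                (Y \lor \lnot X): β-rule — branch into Y  //  \lnot X.
                  branch 2.2.2.1.1 (add Y):
                    ○ open, literals {Y=1}.
                  branch 2.2.2.1.2 (add \lnot X):
                    ○ open, literals {X=0, Y=1}.
              branch 2.2.2.2 (add \lnot (Y \lor \lnot X), \lnot Y):
                \lnot (Y \lor \lnot X): α-rule — add \lnot Y, \lnot \lnot X.
                ○ open, literals {X=1, Y=0}.
0 branches closed, 7 open.
Each open branch fixes some atoms; the unmentioned ones are free. Counting distinct full assignments: branch {X=1, Z=0} (Y) contributes 2 new; branch {X=1, Z=1} (Y) contributes 2 new; branch {Y=1} (Z, X) contributes 2 new; branch {Y=1} (Z, X) contributes 0 new; branch {Y=1} (Z, X) contributes 0 new; branch {X=0, Y=1} (Z) contributes 0 new; branch {X=1, Y=0} (Z) contributes 0 new. Total: 6.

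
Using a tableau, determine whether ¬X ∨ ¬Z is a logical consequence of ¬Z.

Initial set: {¬Z; ¬(¬X ∨ ¬Z)}.
¬(¬X ∨ ¬Z): α-rule — add ¬¬X, ¬¬Z.
× closes — contains both Z and ¬Z.
All 1 branch closes.
Every branch closed, so the premises entail the conclusion.

Yes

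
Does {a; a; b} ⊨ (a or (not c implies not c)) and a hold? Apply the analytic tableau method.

Yes

Initial set: {a; a; b; not ((a or (not c implies not c)) and a)}.
not ((a or (not c implies not c)) and a): β-rule — branch into not (a or (not c implies not c))  //  not a.
  branch 1 (add not (a or (not c implies not c))):
    not (a or (not c implies not c)): α-rule — add not a, not (not c implies not c).
    × closes — contains both a and not a.
  branch 2 (add not a):
    × closes — contains both a and not a.
All 2 branches close.
Every branch closed, so the premises entail the conclusion.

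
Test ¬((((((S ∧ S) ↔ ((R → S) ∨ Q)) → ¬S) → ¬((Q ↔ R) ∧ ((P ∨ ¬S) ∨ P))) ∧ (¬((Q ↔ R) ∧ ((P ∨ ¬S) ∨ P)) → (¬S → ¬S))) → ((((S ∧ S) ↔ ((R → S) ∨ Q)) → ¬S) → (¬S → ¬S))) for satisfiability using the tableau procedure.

Initial set: {¬((((((S ∧ S) ↔ ((R → S) ∨ Q)) → ¬S) → ¬((Q ↔ R) ∧ ((P ∨ ¬S) ∨ P))) ∧ (¬((Q ↔ R) ∧ ((P ∨ ¬S) ∨ P)) → (¬S → ¬S))) → ((((S ∧ S) ↔ ((R → S) ∨ Q)) → ¬S) → (¬S → ¬S)))}.
¬((((((S ∧ S) ↔ ((R → S) ∨ Q)) → ¬S) → ¬((Q ↔ R) ∧ ((P ∨ ¬S) ∨ P))) ∧ (¬((Q ↔ R) ∧ ((P ∨ ¬S) ∨ P)) → (¬S → ¬S))) → ((((S ∧ S) ↔ ((R → S) ∨ Q)) → ¬S) → (¬S → ¬S))): α-rule — add (((((S ∧ S) ↔ ((R → S) ∨ Q)) → ¬S) → ¬((Q ↔ R) ∧ ((P ∨ ¬S) ∨ P))) ∧ (¬((Q ↔ R) ∧ ((P ∨ ¬S) ∨ P)) → (¬S → ¬S))), ¬((((S ∧ S) ↔ ((R → S) ∨ Q)) → ¬S) → (¬S → ¬S)).
(((((S ∧ S) ↔ ((R → S) ∨ Q)) → ¬S) → ¬((Q ↔ R) ∧ ((P ∨ ¬S) ∨ P))) ∧ (¬((Q ↔ R) ∧ ((P ∨ ¬S) ∨ P)) → (¬S → ¬S))): α-rule — add ((((S ∧ S) ↔ ((R → S) ∨ Q)) → ¬S) → ¬((Q ↔ R) ∧ ((P ∨ ¬S) ∨ P))), (¬((Q ↔ R) ∧ ((P ∨ ¬S) ∨ P)) → (¬S → ¬S)).
¬((((S ∧ S) ↔ ((R → S) ∨ Q)) → ¬S) → (¬S → ¬S)): α-rule — add (((S ∧ S) ↔ ((R → S) ∨ Q)) → ¬S), ¬(¬S → ¬S).
¬(¬S → ¬S): α-rule — add ¬S, ¬¬S.
× closes — contains both S and ¬S.
All 1 branch closes.
Every branch closed; the formula is unsatisfiable.

Unsatisfiable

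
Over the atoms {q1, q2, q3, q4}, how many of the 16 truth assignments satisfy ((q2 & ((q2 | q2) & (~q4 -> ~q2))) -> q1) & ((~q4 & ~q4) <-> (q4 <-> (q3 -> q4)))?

Initial set: {(((q2 & ((q2 | q2) & (~q4 -> ~q2))) -> q1) & ((~q4 & ~q4) <-> (q4 <-> (q3 -> q4))))}.
(((q2 & ((q2 | q2) & (~q4 -> ~q2))) -> q1) & ((~q4 & ~q4) <-> (q4 <-> (q3 -> q4)))): α-rule — add ((q2 & ((q2 | q2) & (~q4 -> ~q2))) -> q1), ((~q4 & ~q4) <-> (q4 <-> (q3 -> q4))).
((q2 & ((q2 | q2) & (~q4 -> ~q2))) -> q1): β-rule — branch into ~(q2 & ((q2 | q2) & (~q4 -> ~q2)))  //  q1.
  branch 1 (add ~(q2 & ((q2 | q2) & (~q4 -> ~q2)))):
    ((~q4 & ~q4) <-> (q4 <-> (q3 -> q4))): β-rule — branch into (~q4 & ~q4), (q4 <-> (q3 -> q4))  //  ~(~q4 & ~q4), ~(q4 <-> (q3 -> q4)).
      branch 1.1 (add (~q4 & ~q4), (q4 <-> (q3 -> q4))):
        (~q4 & ~q4): α-rule — add ~q4, ~q4.
        ~(q2 & ((q2 | q2) & (~q4 -> ~q2))): β-rule — branch into ~q2  //  ~((q2 | q2) & (~q4 -> ~q2)).
          branch 1.1.1 (add ~q2):
            (q4 <-> (q3 -> q4)): β-rule — branch into q4, (q3 -> q4)  //  ~q4, ~(q3 -> q4).
              branch 1.1.1.1 (add q4, (q3 -> q4)):
                × closes — contains both q4 and ~q4.
              branch 1.1.1.2 (add ~q4, ~(q3 -> q4)):
                ~(q3 -> q4): α-rule — add q3, ~q4.
                ○ open, literals {q2=false, q3=true, q4=false}.
          branch 1.1.2 (add ~((q2 | q2) & (~q4 -> ~q2))):
            (q4 <-> (q3 -> q4)): β-rule — branch into q4, (q3 -> q4)  //  ~q4, ~(q3 -> q4).
              branch 1.1.2.1 (add q4, (q3 -> q4)):
                × closes — contains both q4 and ~q4.
              branch 1.1.2.2 (add ~q4, ~(q3 -> q4)):
                ~(q3 -> q4): α-rule — add q3, ~q4.
                ~((q2 | q2) & (~q4 -> ~q2)): β-rule — branch into ~(q2 | q2)  //  ~(~q4 -> ~q2).
                  branch 1.1.2.2.1 (add ~(q2 | q2)):
                    ~(q2 | q2): α-rule — add ~q2, ~q2.
                    ○ open, literals {q2=false, q3=true, q4=false}.
                  branch 1.1.2.2.2 (add ~(~q4 -> ~q2)):
                    ~(~q4 -> ~q2): α-rule — add ~q4, ~~q2.
                    ○ open, literals {q2=true, q3=true, q4=false}.
      branch 1.2 (add ~(~q4 & ~q4), ~(q4 <-> (q3 -> q4))):
        ~(q2 & ((q2 | q2) & (~q4 -> ~q2))): β-rule — branch into ~q2  //  ~((q2 | q2) & (~q4 -> ~q2)).
          branch 1.2.1 (add ~q2):
            ~(~q4 & ~q4): β-rule — branch into ~~q4  //  ~~q4.
              branch 1.2.1.1 (add ~~q4):
                ~(q4 <-> (q3 -> q4)): β-rule — branch into q4, ~(q3 -> q4)  //  ~q4, (q3 -> q4).
                  branch 1.2.1.1.1 (add q4, ~(q3 -> q4)):
                    ~(q3 -> q4): α-rule — add q3, ~q4.
                    × closes — contains both q4 and ~q4.
                  branch 1.2.1.1.2 (add ~q4, (q3 -> q4)):
                    × closes — contains both q4 and ~q4.
              branch 1.2.1.2 (add ~~q4):
                ~(q4 <-> (q3 -> q4)): β-rule — branch into q4, ~(q3 -> q4)  //  ~q4, (q3 -> q4).
                  branch 1.2.1.2.1 (add q4, ~(q3 -> q4)):
                    ~(q3 -> q4): α-rule — add q3, ~q4.
                    × closes — contains both q4 and ~q4.
                  branch 1.2.1.2.2 (add ~q4, (q3 -> q4)):
                    × closes — contains both q4 and ~q4.
          branch 1.2.2 (add ~((q2 | q2) & (~q4 -> ~q2))):
            ~(~q4 & ~q4): β-rule — branch into ~~q4  //  ~~q4.
              branch 1.2.2.1 (add ~~q4):
                ~(q4 <-> (q3 -> q4)): β-rule — branch into q4, ~(q3 -> q4)  //  ~q4, (q3 -> q4).
                  branch 1.2.2.1.1 (add q4, ~(q3 -> q4)):
                    ~(q3 -> q4): α-rule — add q3, ~q4.
                    × closes — contains both q4 and ~q4.
                  branch 1.2.2.1.2 (add ~q4, (q3 -> q4)):
                    × closes — contains both q4 and ~q4.
              branch 1.2.2.2 (add ~~q4):
                ~(q4 <-> (q3 -> q4)): β-rule — branch into q4, ~(q3 -> q4)  //  ~q4, (q3 -> q4).
                  branch 1.2.2.2.1 (add q4, ~(q3 -> q4)):
                    ~(q3 -> q4): α-rule — add q3, ~q4.
                    × closes — contains both q4 and ~q4.
                  branch 1.2.2.2.2 (add ~q4, (q3 -> q4)):
                    × closes — contains both q4 and ~q4.
  branch 2 (add q1):
    ((~q4 & ~q4) <-> (q4 <-> (q3 -> q4))): β-rule — branch into (~q4 & ~q4), (q4 <-> (q3 -> q4))  //  ~(~q4 & ~q4), ~(q4 <-> (q3 -> q4)).
      branch 2.1 (add (~q4 & ~q4), (q4 <-> (q3 -> q4))):
        (~q4 & ~q4): α-rule — add ~q4, ~q4.
        (q4 <-> (q3 -> q4)): β-rule — branch into q4, (q3 -> q4)  //  ~q4, ~(q3 -> q4).
          branch 2.1.1 (add q4, (q3 -> q4)):
            × closes — contains both q4 and ~q4.
          branch 2.1.2 (add ~q4, ~(q3 -> q4)):
            ~(q3 -> q4): α-rule — add q3, ~q4.
            ○ open, literals {q1=true, q3=true, q4=false}.
      branch 2.2 (add ~(~q4 & ~q4), ~(q4 <-> (q3 -> q4))):
        ~(~q4 & ~q4): β-rule — branch into ~~q4  //  ~~q4.
          branch 2.2.1 (add ~~q4):
            ~(q4 <-> (q3 -> q4)): β-rule — branch into q4, ~(q3 -> q4)  //  ~q4, (q3 -> q4).
              branch 2.2.1.1 (add q4, ~(q3 -> q4)):
                ~(q3 -> q4): α-rule — add q3, ~q4.
                × closes — contains both q4 and ~q4.
              branch 2.2.1.2 (add ~q4, (q3 -> q4)):
                × closes — contains both q4 and ~q4.
          branch 2.2.2 (add ~~q4):
            ~(q4 <-> (q3 -> q4)): β-rule — branch into q4, ~(q3 -> q4)  //  ~q4, (q3 -> q4).
              branch 2.2.2.1 (add q4, ~(q3 -> q4)):
                ~(q3 -> q4): α-rule — add q3, ~q4.
                × closes — contains both q4 and ~q4.
              branch 2.2.2.2 (add ~q4, (q3 -> q4)):
                × closes — contains both q4 and ~q4.
15 branches closed, 4 open.
Each open branch fixes some atoms; the unmentioned ones are free. Counting distinct full assignments: branch {q2=false, q3=true, q4=false} (q1) contributes 2 new; branch {q2=false, q3=true, q4=false} (q1) contributes 0 new; branch {q2=true, q3=true, q4=false} (q1) contributes 2 new; branch {q1=true, q3=true, q4=false} (q2) contributes 0 new. Total: 4.

4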